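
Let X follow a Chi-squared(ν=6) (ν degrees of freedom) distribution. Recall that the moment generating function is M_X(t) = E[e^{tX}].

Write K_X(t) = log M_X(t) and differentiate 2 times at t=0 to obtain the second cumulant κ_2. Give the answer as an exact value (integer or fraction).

κ_2 = K^(2)(0) = 12

M_X(t) = (1 - 2*t)^(-3)
K_X(t) = log M_X(t) = -3*log(1 - 2*t)
K^(2)(t) = 12/(4*t^2 - 4*t + 1)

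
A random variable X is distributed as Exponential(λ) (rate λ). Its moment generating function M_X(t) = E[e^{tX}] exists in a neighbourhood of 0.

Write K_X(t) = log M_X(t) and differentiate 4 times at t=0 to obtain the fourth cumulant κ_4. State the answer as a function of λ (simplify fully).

M_X(t) = λ/(λ - t)
K_X(t) = log M_X(t) = log(λ) - log(λ - t)
K′(t) = -1/(-λ + t)
K′′(t) = 1/(λ^2 - 2*λ*t + t^2)
K′′′(t) = -2/(-λ^3 + 3*λ^2*t - 3*λ*t^2 + t^3)
K′′′′(t) = 6/(λ^4 - 4*λ^3*t + 6*λ^2*t^2 - 4*λ*t^3 + t^4)

κ_4 = K′′′′(0) = 6/λ^4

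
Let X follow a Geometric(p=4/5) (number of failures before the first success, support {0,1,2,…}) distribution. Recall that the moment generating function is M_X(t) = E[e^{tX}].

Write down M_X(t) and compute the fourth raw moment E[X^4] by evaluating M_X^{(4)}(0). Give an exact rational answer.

E[X^4] = M^(4)(0) = 57/32

M_X(t) = 4/(5*(1 - e^(t)/5))
M^(4)(t) = (-4*e^(4*t) - 220*e^(3*t) - 1100*e^(2*t) - 500*e^(t))/(e^(5*t) - 25*e^(4*t) + 250*e^(3*t) - 1250*e^(2*t) + 3125*e^(t) - 3125)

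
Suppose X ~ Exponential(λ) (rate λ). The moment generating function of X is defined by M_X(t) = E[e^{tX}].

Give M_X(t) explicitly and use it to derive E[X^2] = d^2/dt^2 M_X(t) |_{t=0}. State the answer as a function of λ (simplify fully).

E[X^2] = D^2[M](0) = 2/λ^2

M_X(t) = λ/(λ - t)
D^2[M](t) = -2*λ/(-λ^3 + 3*λ^2*t - 3*λ*t^2 + t^3)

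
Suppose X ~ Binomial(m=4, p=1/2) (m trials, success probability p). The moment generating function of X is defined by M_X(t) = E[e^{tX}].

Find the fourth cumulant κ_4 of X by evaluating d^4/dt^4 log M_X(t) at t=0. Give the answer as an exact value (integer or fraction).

κ_4 = K^(4)(0) = -1/2

M_X(t) = (e^(t)/2 + 1/2)^4
K_X(t) = log M_X(t) = 4*log(e^(t)/2 + 1/2)
K^(4)(t) = (4*e^(3*t) - 16*e^(2*t) + 4*e^(t))/(e^(4*t) + 4*e^(3*t) + 6*e^(2*t) + 4*e^(t) + 1)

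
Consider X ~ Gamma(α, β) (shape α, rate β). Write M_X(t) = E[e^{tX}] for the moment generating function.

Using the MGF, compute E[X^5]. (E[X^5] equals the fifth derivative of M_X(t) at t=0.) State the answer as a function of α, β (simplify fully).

M_X(t) = (β/(β - t))^α

E[X^5] = M^(5)(0) = α*(α^4 + 10*α^3 + 35*α^2 + 50*α + 24)/β^5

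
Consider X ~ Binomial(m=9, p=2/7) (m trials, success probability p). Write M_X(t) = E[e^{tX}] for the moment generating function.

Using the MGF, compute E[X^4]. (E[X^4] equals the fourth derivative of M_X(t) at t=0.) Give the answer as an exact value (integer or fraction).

E[X^4] = M′′′′(0) = 46098/343

M_X(t) = (2*e^(t)/7 + 5/7)^9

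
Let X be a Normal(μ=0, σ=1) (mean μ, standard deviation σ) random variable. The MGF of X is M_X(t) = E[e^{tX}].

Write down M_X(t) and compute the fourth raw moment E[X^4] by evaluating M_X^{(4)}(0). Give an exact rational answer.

M_X(t) = e^(t^2/2)
M′(t) = t*e^(t^2/2)
M′′(t) = t^2*e^(t^2/2) + e^(t^2/2)
M′′′(t) = t^3*e^(t^2/2) + 3*t*e^(t^2/2)
M′′′′(t) = t^4*e^(t^2/2) + 6*t^2*e^(t^2/2) + 3*e^(t^2/2)

E[X^4] = M′′′′(0) = 3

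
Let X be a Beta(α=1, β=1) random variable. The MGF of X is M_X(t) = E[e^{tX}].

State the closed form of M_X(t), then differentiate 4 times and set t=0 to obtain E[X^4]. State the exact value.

E[X^4] = M′′′′(0) = 1/5

M_X(t) = ₁F₁(1; 2; t)
M′(t) = ₁F₁(2; 3; t)/2
M′′(t) = ₁F₁(3; 4; t)/3
M′′′(t) = ₁F₁(4; 5; t)/4
M′′′′(t) = ₁F₁(5; 6; t)/5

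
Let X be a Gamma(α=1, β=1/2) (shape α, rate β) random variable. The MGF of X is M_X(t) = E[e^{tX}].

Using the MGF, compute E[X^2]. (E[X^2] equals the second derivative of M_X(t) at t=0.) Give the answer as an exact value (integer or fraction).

M_X(t) = 1/(2*(1/2 - t))
D^2[M](t) = -8/(8*t^3 - 12*t^2 + 6*t - 1)

E[X^2] = D^2[M](0) = 8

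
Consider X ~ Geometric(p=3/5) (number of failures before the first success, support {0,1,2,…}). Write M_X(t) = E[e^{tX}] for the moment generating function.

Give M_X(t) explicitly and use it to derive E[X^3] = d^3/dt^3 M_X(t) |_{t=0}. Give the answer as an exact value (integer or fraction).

M_X(t) = 3/(5*(1 - 2*e^(t)/5))
M′(t) = 6*e^(t)/(4*e^(2*t) - 20*e^(t) + 25)
M′′(t) = (-12*e^(2*t) - 30*e^(t))/(8*e^(3*t) - 60*e^(2*t) + 150*e^(t) - 125)
M′′′(t) = (24*e^(3*t) + 240*e^(2*t) + 150*e^(t))/(16*e^(4*t) - 160*e^(3*t) + 600*e^(2*t) - 1000*e^(t) + 625)

E[X^3] = M′′′(0) = 46/9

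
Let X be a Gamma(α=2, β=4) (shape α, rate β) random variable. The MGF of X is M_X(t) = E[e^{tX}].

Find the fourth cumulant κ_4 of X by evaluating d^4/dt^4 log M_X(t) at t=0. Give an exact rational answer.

M_X(t) = 16/(4 - t)^2
K_X(t) = log M_X(t) = -2*log(4 - t) + 4*log(2)
D^4[K](t) = 12/(t^4 - 16*t^3 + 96*t^2 - 256*t + 256)

κ_4 = D^4[K](0) = 3/64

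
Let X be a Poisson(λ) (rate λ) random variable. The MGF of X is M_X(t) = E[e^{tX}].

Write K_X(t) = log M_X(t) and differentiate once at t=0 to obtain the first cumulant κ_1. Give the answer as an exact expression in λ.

κ_1 = K^(1)(0) = λ

M_X(t) = e^(λ*(e^(t) - 1))
K_X(t) = log M_X(t) = λ*(e^(t) - 1)
K^(1)(t) = λ*e^(t)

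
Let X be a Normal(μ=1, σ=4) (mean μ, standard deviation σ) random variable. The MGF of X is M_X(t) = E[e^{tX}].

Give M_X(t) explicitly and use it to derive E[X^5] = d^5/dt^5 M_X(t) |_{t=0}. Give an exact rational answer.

E[X^5] = d^5M/dt^5 |_{t=0} = 4001

M_X(t) = e^(8*t^2 + t)
dM/dt = 16*t*e^(t)*e^(8*t^2) + e^(t)*e^(8*t^2)
d^2M/dt^2 = 256*t^2*e^(t)*e^(8*t^2) + 32*t*e^(t)*e^(8*t^2) + 17*e^(t)*e^(8*t^2)
d^3M/dt^3 = 4096*t^3*e^(t)*e^(8*t^2) + 768*t^2*e^(t)*e^(8*t^2) + 816*t*e^(t)*e^(8*t^2) + 49*e^(t)*e^(8*t^2)
d^4M/dt^4 = 65536*t^4*e^(t)*e^(8*t^2) + 16384*t^3*e^(t)*e^(8*t^2) + 26112*t^2*e^(t)*e^(8*t^2) + 3136*t*e^(t)*e^(8*t^2) + 865*e^(t)*e^(8*t^2)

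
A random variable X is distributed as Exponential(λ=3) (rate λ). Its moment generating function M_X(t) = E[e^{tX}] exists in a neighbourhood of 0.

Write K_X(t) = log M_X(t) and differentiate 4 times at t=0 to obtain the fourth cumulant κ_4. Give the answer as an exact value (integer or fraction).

κ_4 = D^4[K](0) = 2/27

M_X(t) = 3/(3 - t)
K_X(t) = log M_X(t) = -log(3 - t) + log(3)
D^4[K](t) = 6/(t^4 - 12*t^3 + 54*t^2 - 108*t + 81)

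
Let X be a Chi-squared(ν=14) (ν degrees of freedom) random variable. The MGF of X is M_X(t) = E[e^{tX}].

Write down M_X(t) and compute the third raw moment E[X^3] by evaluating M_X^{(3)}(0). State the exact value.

M_X(t) = (1 - 2*t)^(-7)
M^(3)(t) = 4032/(1024*t^10 - 5120*t^9 + 11520*t^8 - 15360*t^7 + 13440*t^6 - 8064*t^5 + 3360*t^4 - 960*t^3 + 180*t^2 - 20*t + 1)

E[X^3] = M^(3)(0) = 4032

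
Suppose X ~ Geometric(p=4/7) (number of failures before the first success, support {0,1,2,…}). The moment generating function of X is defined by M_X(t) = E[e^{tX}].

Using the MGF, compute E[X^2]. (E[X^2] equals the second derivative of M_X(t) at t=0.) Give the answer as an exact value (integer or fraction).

E[X^2] = D^2[M](0) = 15/8

M_X(t) = 4/(7*(1 - 3*e^(t)/7))
D^2[M](t) = (-36*e^(2*t) - 84*e^(t))/(27*e^(3*t) - 189*e^(2*t) + 441*e^(t) - 343)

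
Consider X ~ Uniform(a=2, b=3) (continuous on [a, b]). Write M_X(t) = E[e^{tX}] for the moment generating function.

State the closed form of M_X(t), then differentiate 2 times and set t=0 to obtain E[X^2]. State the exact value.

M_X(t) = (e^(3*t) - e^(2*t))/t
M′(t) = (3*t*e^(3*t) - 2*t*e^(2*t) - e^(3*t) + e^(2*t))/t^2
M′′(t) = (9*t^2*e^(3*t) - 4*t^2*e^(2*t) - 6*t*e^(3*t) + 4*t*e^(2*t) + 2*e^(3*t) - 2*e^(2*t))/t^3

E[X^2] = M′′(0) = 19/3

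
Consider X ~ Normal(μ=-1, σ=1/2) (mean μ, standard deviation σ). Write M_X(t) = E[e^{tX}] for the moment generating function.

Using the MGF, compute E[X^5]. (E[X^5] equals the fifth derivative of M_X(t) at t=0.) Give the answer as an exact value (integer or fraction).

E[X^5] = d^5M/dt^5 |_{t=0} = -71/16

M_X(t) = e^(t^2/8 - t)
dM/dt = t*e^(-t)*e^(t^2/8)/4 - e^(-t)*e^(t^2/8)
d^2M/dt^2 = (t^2*e^(t^2/8) - 8*t*e^(t^2/8) + 20*e^(t^2/8))*e^(-t)/16
d^3M/dt^3 = (t^3*e^(t^2/8) - 12*t^2*e^(t^2/8) + 60*t*e^(t^2/8) - 112*e^(t^2/8))*e^(-t)/64
d^4M/dt^4 = (t^4*e^(t^2/8) - 16*t^3*e^(t^2/8) + 120*t^2*e^(t^2/8) - 448*t*e^(t^2/8) + 688*e^(t^2/8))*e^(-t)/256
d^5M/dt^5 = (t^5*e^(t^2/8) - 20*t^4*e^(t^2/8) + 200*t^3*e^(t^2/8) - 1120*t^2*e^(t^2/8) + 3440*t*e^(t^2/8) - 4544*e^(t^2/8))*e^(-t)/1024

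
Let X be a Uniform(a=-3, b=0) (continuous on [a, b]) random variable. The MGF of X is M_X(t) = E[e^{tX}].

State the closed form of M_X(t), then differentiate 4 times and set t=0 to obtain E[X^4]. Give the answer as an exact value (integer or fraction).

E[X^4] = M′′′′(0) = 81/5

M_X(t) = (1 - e^(-3*t))/(3*t)
M′(t) = (3*t - e^(3*t) + 1)*e^(-3*t)/(3*t^2)
M′′(t) = (-9*t^2 - 6*t + 2*e^(3*t) - 2)*e^(-3*t)/(3*t^3)
M′′′(t) = (9*t^3 + 9*t^2 + 6*t - 2*e^(3*t) + 2)*e^(-3*t)/t^4
M′′′′(t) = (-27*t^4 - 36*t^3 - 36*t^2 - 24*t + 8*e^(3*t) - 8)*e^(-3*t)/t^5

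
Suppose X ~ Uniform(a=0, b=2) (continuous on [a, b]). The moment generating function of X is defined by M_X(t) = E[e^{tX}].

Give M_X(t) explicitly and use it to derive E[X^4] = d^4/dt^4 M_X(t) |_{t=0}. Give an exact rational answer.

M_X(t) = (e^(2*t) - 1)/(2*t)
dM/dt = (2*t*e^(2*t) - e^(2*t) + 1)/(2*t^2)
d^2M/dt^2 = (2*t^2*e^(2*t) - 2*t*e^(2*t) + e^(2*t) - 1)/t^3
d^3M/dt^3 = (4*t^3*e^(2*t) - 6*t^2*e^(2*t) + 6*t*e^(2*t) - 3*e^(2*t) + 3)/t^4
d^4M/dt^4 = (8*t^4*e^(2*t) - 16*t^3*e^(2*t) + 24*t^2*e^(2*t) - 24*t*e^(2*t) + 12*e^(2*t) - 12)/t^5

E[X^4] = d^4M/dt^4 |_{t=0} = 16/5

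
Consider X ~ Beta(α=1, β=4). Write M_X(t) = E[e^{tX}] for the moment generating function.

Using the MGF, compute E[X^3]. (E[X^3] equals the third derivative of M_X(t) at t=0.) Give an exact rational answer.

E[X^3] = D^3[M](0) = 1/35

M_X(t) = ₁F₁(1; 5; t)
D^3[M](t) = ₁F₁(4; 8; t)/35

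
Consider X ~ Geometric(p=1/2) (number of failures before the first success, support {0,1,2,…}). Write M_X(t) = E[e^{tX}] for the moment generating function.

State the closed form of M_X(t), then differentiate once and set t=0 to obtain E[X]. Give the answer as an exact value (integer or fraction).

E[X] = M^(1)(0) = 1

M_X(t) = 1/(2*(1 - e^(t)/2))
M^(1)(t) = e^(t)/(e^(2*t) - 4*e^(t) + 4)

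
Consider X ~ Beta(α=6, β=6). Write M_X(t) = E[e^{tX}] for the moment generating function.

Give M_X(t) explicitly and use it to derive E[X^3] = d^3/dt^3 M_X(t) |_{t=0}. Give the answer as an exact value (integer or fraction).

M_X(t) = ₁F₁(6; 12; t)
M^(3)(t) = 2*₁F₁(9; 15; t)/13

E[X^3] = M^(3)(0) = 2/13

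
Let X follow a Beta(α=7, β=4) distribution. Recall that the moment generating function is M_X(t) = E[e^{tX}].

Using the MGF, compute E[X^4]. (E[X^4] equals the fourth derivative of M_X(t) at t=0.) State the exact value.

E[X^4] = D^4[M](0) = 30/143

M_X(t) = ₁F₁(7; 11; t)
D^4[M](t) = 30*₁F₁(11; 15; t)/143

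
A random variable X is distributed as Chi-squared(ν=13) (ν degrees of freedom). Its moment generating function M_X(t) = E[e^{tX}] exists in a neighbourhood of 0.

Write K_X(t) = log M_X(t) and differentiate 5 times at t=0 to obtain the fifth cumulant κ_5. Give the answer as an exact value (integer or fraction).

κ_5 = d^5K/dt^5 |_{t=0} = 4992

M_X(t) = (1 - 2*t)^(-13/2)
K_X(t) = log M_X(t) = -13*log(1 - 2*t)/2
dK/dt = -13/(2*t - 1)
d^2K/dt^2 = 26/(4*t^2 - 4*t + 1)
d^3K/dt^3 = -104/(8*t^3 - 12*t^2 + 6*t - 1)
d^4K/dt^4 = 624/(16*t^4 - 32*t^3 + 24*t^2 - 8*t + 1)
d^5K/dt^5 = -4992/(32*t^5 - 80*t^4 + 80*t^3 - 40*t^2 + 10*t - 1)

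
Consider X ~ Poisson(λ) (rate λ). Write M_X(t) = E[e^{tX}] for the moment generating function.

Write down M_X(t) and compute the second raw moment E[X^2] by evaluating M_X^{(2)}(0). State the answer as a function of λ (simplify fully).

M_X(t) = e^(λ*(e^(t) - 1))
M^(2)(t) = (λ^2*e^(2*t)*e^(λ*e^(t)) + λ*e^(t)*e^(λ*e^(t)))*e^(-λ)

E[X^2] = M^(2)(0) = λ*(λ + 1)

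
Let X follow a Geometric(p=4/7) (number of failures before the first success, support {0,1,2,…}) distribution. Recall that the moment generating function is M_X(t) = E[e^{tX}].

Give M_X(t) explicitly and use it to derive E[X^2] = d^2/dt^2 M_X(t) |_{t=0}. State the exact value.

M_X(t) = 4/(7*(1 - 3*e^(t)/7))
D^2[M](t) = (-36*e^(2*t) - 84*e^(t))/(27*e^(3*t) - 189*e^(2*t) + 441*e^(t) - 343)

E[X^2] = D^2[M](0) = 15/8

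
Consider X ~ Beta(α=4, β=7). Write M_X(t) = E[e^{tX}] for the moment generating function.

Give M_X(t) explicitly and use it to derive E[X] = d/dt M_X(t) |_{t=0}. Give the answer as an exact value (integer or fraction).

E[X] = dM/dt |_{t=0} = 4/11

M_X(t) = ₁F₁(4; 11; t)
dM/dt = 4*₁F₁(5; 12; t)/11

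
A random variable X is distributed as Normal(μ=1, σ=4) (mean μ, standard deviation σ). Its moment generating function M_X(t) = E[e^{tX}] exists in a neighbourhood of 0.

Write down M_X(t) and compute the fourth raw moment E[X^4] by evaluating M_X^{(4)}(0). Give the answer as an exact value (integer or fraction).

E[X^4] = M^(4)(0) = 865

M_X(t) = e^(8*t^2 + t)
M^(4)(t) = 65536*t^4*e^(t)*e^(8*t^2) + 16384*t^3*e^(t)*e^(8*t^2) + 26112*t^2*e^(t)*e^(8*t^2) + 3136*t*e^(t)*e^(8*t^2) + 865*e^(t)*e^(8*t^2)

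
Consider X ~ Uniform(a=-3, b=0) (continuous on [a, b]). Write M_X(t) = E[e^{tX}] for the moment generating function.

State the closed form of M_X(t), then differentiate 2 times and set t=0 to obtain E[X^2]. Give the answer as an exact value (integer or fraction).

E[X^2] = M′′(0) = 3

M_X(t) = (1 - e^(-3*t))/(3*t)
M′(t) = (3*t - e^(3*t) + 1)*e^(-3*t)/(3*t^2)
M′′(t) = (-9*t^2 - 6*t + 2*e^(3*t) - 2)*e^(-3*t)/(3*t^3)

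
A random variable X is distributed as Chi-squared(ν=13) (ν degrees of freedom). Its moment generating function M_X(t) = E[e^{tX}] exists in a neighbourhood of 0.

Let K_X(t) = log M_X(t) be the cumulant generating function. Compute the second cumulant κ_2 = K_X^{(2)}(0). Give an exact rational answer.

M_X(t) = (1 - 2*t)^(-13/2)
K_X(t) = log M_X(t) = -13*log(1 - 2*t)/2
K′(t) = -13/(2*t - 1)
K′′(t) = 26/(4*t^2 - 4*t + 1)

κ_2 = K′′(0) = 26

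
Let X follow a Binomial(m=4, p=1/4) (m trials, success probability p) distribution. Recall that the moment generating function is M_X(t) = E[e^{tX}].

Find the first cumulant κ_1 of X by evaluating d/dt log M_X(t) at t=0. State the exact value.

κ_1 = D[K](0) = 1

M_X(t) = (e^(t)/4 + 3/4)^4
K_X(t) = log M_X(t) = 4*log(e^(t)/4 + 3/4)
D[K](t) = 4*e^(t)/(e^(t) + 3)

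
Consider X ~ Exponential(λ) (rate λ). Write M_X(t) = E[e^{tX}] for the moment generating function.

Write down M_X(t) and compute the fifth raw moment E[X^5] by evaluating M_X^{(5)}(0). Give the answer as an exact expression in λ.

M_X(t) = λ/(λ - t)
M′(t) = λ/(λ^2 - 2*λ*t + t^2)
M′′(t) = -2*λ/(-λ^3 + 3*λ^2*t - 3*λ*t^2 + t^3)
M′′′(t) = 6*λ/(λ^4 - 4*λ^3*t + 6*λ^2*t^2 - 4*λ*t^3 + t^4)
M′′′′(t) = -24*λ/(-λ^5 + 5*λ^4*t - 10*λ^3*t^2 + 10*λ^2*t^3 - 5*λ*t^4 + t^5)
M′′′′′(t) = 120*λ/(λ^6 - 6*λ^5*t + 15*λ^4*t^2 - 20*λ^3*t^3 + 15*λ^2*t^4 - 6*λ*t^5 + t^6)

E[X^5] = M′′′′′(0) = 120/λ^5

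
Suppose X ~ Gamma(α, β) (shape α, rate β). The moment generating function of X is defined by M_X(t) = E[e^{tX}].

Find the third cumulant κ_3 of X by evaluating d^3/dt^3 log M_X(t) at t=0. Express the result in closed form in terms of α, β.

M_X(t) = (β/(β - t))^α
K_X(t) = log M_X(t) = α*(log(β) - log(β - t))
K′(t) = -α/(-β + t)
K′′(t) = α/(β^2 - 2*β*t + t^2)
K′′′(t) = -2*α/(-β^3 + 3*β^2*t - 3*β*t^2 + t^3)

κ_3 = K′′′(0) = 2*α/β^3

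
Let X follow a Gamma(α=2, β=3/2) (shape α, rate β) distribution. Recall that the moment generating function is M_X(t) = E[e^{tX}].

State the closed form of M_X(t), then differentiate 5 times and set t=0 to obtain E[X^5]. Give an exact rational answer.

M_X(t) = 9/(4*(3/2 - t)^2)
M^(5)(t) = -207360/(128*t^7 - 1344*t^6 + 6048*t^5 - 15120*t^4 + 22680*t^3 - 20412*t^2 + 10206*t - 2187)

E[X^5] = M^(5)(0) = 2560/27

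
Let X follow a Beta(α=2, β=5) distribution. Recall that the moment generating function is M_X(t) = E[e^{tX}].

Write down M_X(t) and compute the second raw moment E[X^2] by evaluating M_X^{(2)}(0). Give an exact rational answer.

M_X(t) = ₁F₁(2; 7; t)
M^(2)(t) = 3*₁F₁(4; 9; t)/28

E[X^2] = M^(2)(0) = 3/28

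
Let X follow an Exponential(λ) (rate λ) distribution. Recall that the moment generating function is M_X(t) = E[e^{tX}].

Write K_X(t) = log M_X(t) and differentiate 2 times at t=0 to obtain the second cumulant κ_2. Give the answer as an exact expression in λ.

M_X(t) = λ/(λ - t)
K_X(t) = log M_X(t) = log(λ) - log(λ - t)
dK/dt = -1/(-λ + t)
d^2K/dt^2 = 1/(λ^2 - 2*λ*t + t^2)

κ_2 = d^2K/dt^2 |_{t=0} = λ^(-2)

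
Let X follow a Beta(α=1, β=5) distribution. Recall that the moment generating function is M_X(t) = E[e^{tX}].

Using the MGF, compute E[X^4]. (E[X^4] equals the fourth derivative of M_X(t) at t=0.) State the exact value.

E[X^4] = M′′′′(0) = 1/126

M_X(t) = ₁F₁(1; 6; t)
M′(t) = ₁F₁(2; 7; t)/6
M′′(t) = ₁F₁(3; 8; t)/21
M′′′(t) = ₁F₁(4; 9; t)/56
M′′′′(t) = ₁F₁(5; 10; t)/126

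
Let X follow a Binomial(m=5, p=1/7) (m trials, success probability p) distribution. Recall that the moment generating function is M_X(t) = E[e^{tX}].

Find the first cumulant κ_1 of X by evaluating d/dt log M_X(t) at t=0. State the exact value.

M_X(t) = (e^(t)/7 + 6/7)^5
K_X(t) = log M_X(t) = 5*log(e^(t)/7 + 6/7)
D[K](t) = 5*e^(t)/(e^(t) + 6)

κ_1 = D[K](0) = 5/7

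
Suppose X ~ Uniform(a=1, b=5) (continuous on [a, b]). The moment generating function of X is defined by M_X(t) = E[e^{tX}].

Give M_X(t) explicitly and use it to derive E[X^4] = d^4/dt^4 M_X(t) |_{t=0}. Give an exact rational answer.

E[X^4] = d^4M/dt^4 |_{t=0} = 781/5

M_X(t) = (e^(5*t) - e^(t))/(4*t)
dM/dt = (5*t*e^(5*t) - t*e^(t) - e^(5*t) + e^(t))/(4*t^2)
d^2M/dt^2 = (25*t^2*e^(5*t) - t^2*e^(t) - 10*t*e^(5*t) + 2*t*e^(t) + 2*e^(5*t) - 2*e^(t))/(4*t^3)
d^3M/dt^3 = (125*t^3*e^(5*t) - t^3*e^(t) - 75*t^2*e^(5*t) + 3*t^2*e^(t) + 30*t*e^(5*t) - 6*t*e^(t) - 6*e^(5*t) + 6*e^(t))/(4*t^4)
d^4M/dt^4 = (625*t^4*e^(5*t) - t^4*e^(t) - 500*t^3*e^(5*t) + 4*t^3*e^(t) + 300*t^2*e^(5*t) - 12*t^2*e^(t) - 120*t*e^(5*t) + 24*t*e^(t) + 24*e^(5*t) - 24*e^(t))/(4*t^5)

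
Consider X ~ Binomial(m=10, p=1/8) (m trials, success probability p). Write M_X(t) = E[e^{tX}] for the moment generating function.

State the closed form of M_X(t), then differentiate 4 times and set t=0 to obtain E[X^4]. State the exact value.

E[X^4] = d^4M/dt^4 |_{t=0} = 5315/256

M_X(t) = (e^(t)/8 + 7/8)^10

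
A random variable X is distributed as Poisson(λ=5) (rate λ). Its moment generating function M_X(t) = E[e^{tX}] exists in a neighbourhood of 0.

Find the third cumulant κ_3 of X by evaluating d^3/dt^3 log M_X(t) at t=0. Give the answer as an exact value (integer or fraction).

M_X(t) = e^(5*e^(t) - 5)
K_X(t) = log M_X(t) = 5*e^(t) - 5
K^(3)(t) = 5*e^(t)

κ_3 = K^(3)(0) = 5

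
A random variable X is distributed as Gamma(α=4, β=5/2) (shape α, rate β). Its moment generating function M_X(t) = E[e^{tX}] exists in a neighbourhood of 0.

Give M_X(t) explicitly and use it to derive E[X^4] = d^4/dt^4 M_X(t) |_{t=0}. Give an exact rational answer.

E[X^4] = D^4[M](0) = 2688/125

M_X(t) = 625/(16*(5/2 - t)^4)
D^4[M](t) = 8400000/(256*t^8 - 5120*t^7 + 44800*t^6 - 224000*t^5 + 700000*t^4 - 1400000*t^3 + 1750000*t^2 - 1250000*t + 390625)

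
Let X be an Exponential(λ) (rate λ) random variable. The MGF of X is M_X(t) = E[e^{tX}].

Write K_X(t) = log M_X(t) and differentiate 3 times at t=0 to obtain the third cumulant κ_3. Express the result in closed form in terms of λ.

M_X(t) = λ/(λ - t)
K_X(t) = log M_X(t) = log(λ) - log(λ - t)
K^(3)(t) = -2/(-λ^3 + 3*λ^2*t - 3*λ*t^2 + t^3)

κ_3 = K^(3)(0) = 2/λ^3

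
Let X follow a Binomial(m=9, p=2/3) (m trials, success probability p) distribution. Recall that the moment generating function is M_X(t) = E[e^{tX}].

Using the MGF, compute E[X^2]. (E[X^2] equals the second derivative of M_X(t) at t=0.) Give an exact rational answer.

M_X(t) = (2*e^(t)/3 + 1/3)^9

E[X^2] = M^(2)(0) = 38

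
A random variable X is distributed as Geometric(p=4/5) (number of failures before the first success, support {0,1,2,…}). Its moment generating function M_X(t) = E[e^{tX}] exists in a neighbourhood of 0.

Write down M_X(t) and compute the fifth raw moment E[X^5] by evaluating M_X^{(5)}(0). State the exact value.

M_X(t) = 4/(5*(1 - e^(t)/5))
M′(t) = 4*e^(t)/(e^(2*t) - 10*e^(t) + 25)
M′′(t) = (-4*e^(2*t) - 20*e^(t))/(e^(3*t) - 15*e^(2*t) + 75*e^(t) - 125)
M′′′(t) = (4*e^(3*t) + 80*e^(2*t) + 100*e^(t))/(e^(4*t) - 20*e^(3*t) + 150*e^(2*t) - 500*e^(t) + 625)
M′′′′(t) = (-4*e^(4*t) - 220*e^(3*t) - 1100*e^(2*t) - 500*e^(t))/(e^(5*t) - 25*e^(4*t) + 250*e^(3*t) - 1250*e^(2*t) + 3125*e^(t) - 3125)
M′′′′′(t) = (4*e^(5*t) + 520*e^(4*t) + 6600*e^(3*t) + 13000*e^(2*t) + 2500*e^(t))/(e^(6*t) - 30*e^(5*t) + 375*e^(4*t) - 2500*e^(3*t) + 9375*e^(2*t) - 18750*e^(t) + 15625)

E[X^5] = M′′′′′(0) = 707/128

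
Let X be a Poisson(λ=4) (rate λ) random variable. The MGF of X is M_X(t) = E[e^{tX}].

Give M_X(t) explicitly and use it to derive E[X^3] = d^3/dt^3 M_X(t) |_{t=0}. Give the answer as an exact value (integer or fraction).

M_X(t) = e^(4*e^(t) - 4)
M′(t) = 4*e^(-4)*e^(t)*e^(4*e^(t))
M′′(t) = (16*e^(2*t)*e^(4*e^(t)) + 4*e^(t)*e^(4*e^(t)))*e^(-4)
M′′′(t) = (64*e^(3*t)*e^(4*e^(t)) + 48*e^(2*t)*e^(4*e^(t)) + 4*e^(t)*e^(4*e^(t)))*e^(-4)

E[X^3] = M′′′(0) = 116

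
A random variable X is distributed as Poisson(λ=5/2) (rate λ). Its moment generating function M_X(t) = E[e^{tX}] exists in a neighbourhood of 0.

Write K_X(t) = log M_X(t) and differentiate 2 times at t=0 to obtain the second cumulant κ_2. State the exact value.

M_X(t) = e^(5*e^(t)/2 - 5/2)
K_X(t) = log M_X(t) = 5*e^(t)/2 - 5/2
K^(2)(t) = 5*e^(t)/2

κ_2 = K^(2)(0) = 5/2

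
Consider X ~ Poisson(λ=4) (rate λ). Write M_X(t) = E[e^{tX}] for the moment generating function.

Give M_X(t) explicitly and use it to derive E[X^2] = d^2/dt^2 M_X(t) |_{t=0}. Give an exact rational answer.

E[X^2] = d^2M/dt^2 |_{t=0} = 20

M_X(t) = e^(4*e^(t) - 4)
dM/dt = 4*e^(-4)*e^(t)*e^(4*e^(t))
d^2M/dt^2 = (16*e^(2*t)*e^(4*e^(t)) + 4*e^(t)*e^(4*e^(t)))*e^(-4)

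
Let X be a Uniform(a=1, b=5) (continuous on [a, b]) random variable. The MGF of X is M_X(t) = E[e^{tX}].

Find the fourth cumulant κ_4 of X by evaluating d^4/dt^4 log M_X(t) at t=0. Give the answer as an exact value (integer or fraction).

M_X(t) = (e^(5*t) - e^(t))/(4*t)
K_X(t) = log M_X(t) = -log(t) + log(e^(5*t) - e^(t)) - 2*log(2)
dK/dt = (5*t*e^(4*t) - t - e^(4*t) + 1)/(t*e^(4*t) - t)
d^2K/dt^2 = (-16*t^2*e^(4*t) + e^(8*t) - 2*e^(4*t) + 1)/(t^2*e^(8*t) - 2*t^2*e^(4*t) + t^2)
d^3K/dt^3 = (64*t^3*e^(8*t) + 64*t^3*e^(4*t) - 2*e^(12*t) + 6*e^(8*t) - 6*e^(4*t) + 2)/(t^3*e^(12*t) - 3*t^3*e^(8*t) + 3*t^3*e^(4*t) - t^3)

κ_4 = d^4K/dt^4 |_{t=0} = -32/15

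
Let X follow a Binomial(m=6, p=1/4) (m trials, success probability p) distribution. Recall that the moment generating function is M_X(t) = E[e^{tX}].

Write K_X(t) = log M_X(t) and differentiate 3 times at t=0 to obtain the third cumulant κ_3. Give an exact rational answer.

M_X(t) = (e^(t)/4 + 3/4)^6
K_X(t) = log M_X(t) = 6*log(e^(t)/4 + 3/4)
D^3[K](t) = (-18*e^(2*t) + 54*e^(t))/(e^(3*t) + 9*e^(2*t) + 27*e^(t) + 27)

κ_3 = D^3[K](0) = 9/16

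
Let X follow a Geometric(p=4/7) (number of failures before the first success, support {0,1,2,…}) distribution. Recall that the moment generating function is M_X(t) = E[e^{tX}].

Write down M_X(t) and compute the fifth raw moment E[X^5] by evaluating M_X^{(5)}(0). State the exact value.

E[X^5] = D^5[M](0) = 23721/128

M_X(t) = 4/(7*(1 - 3*e^(t)/7))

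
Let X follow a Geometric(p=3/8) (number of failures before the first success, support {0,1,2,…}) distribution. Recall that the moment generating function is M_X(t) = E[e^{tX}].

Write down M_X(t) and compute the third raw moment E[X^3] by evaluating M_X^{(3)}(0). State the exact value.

E[X^3] = M′′′(0) = 415/9

M_X(t) = 3/(8*(1 - 5*e^(t)/8))
M′(t) = 15*e^(t)/(25*e^(2*t) - 80*e^(t) + 64)
M′′(t) = (-75*e^(2*t) - 120*e^(t))/(125*e^(3*t) - 600*e^(2*t) + 960*e^(t) - 512)
M′′′(t) = (375*e^(3*t) + 2400*e^(2*t) + 960*e^(t))/(625*e^(4*t) - 4000*e^(3*t) + 9600*e^(2*t) - 10240*e^(t) + 4096)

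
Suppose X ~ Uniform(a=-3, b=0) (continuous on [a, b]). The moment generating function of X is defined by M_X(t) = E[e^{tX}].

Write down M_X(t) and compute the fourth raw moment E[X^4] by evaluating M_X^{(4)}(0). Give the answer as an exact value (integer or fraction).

M_X(t) = (1 - e^(-3*t))/(3*t)
dM/dt = (3*t - e^(3*t) + 1)*e^(-3*t)/(3*t^2)
d^2M/dt^2 = (-9*t^2 - 6*t + 2*e^(3*t) - 2)*e^(-3*t)/(3*t^3)
d^3M/dt^3 = (9*t^3 + 9*t^2 + 6*t - 2*e^(3*t) + 2)*e^(-3*t)/t^4
d^4M/dt^4 = (-27*t^4 - 36*t^3 - 36*t^2 - 24*t + 8*e^(3*t) - 8)*e^(-3*t)/t^5

E[X^4] = d^4M/dt^4 |_{t=0} = 81/5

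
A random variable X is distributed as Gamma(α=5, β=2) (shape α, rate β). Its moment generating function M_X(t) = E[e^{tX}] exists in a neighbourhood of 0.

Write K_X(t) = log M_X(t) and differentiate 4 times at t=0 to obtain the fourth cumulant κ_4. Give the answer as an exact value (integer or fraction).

M_X(t) = 32/(2 - t)^5
K_X(t) = log M_X(t) = -5*log(2 - t) + 5*log(2)
D^4[K](t) = 30/(t^4 - 8*t^3 + 24*t^2 - 32*t + 16)

κ_4 = D^4[K](0) = 15/8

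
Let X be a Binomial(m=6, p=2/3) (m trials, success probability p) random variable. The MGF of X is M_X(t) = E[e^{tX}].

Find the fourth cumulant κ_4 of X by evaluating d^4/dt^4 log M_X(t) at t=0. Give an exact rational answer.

M_X(t) = (2*e^(t)/3 + 1/3)^6
K_X(t) = log M_X(t) = 6*log(2*e^(t)/3 + 1/3)
D^4[K](t) = (48*e^(3*t) - 96*e^(2*t) + 12*e^(t))/(16*e^(4*t) + 32*e^(3*t) + 24*e^(2*t) + 8*e^(t) + 1)

κ_4 = D^4[K](0) = -4/9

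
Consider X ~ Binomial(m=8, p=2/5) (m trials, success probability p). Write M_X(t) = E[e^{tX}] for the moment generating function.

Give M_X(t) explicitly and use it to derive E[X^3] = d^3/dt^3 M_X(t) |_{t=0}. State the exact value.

M_X(t) = (2*e^(t)/5 + 3/5)^8

E[X^3] = d^3M/dt^3 |_{t=0} = 6448/125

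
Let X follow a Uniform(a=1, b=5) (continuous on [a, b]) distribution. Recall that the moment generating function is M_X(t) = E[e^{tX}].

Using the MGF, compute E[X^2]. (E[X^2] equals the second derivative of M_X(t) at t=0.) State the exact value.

E[X^2] = M′′(0) = 31/3

M_X(t) = (e^(5*t) - e^(t))/(4*t)
M′(t) = (5*t*e^(5*t) - t*e^(t) - e^(5*t) + e^(t))/(4*t^2)
M′′(t) = (25*t^2*e^(5*t) - t^2*e^(t) - 10*t*e^(5*t) + 2*t*e^(t) + 2*e^(5*t) - 2*e^(t))/(4*t^3)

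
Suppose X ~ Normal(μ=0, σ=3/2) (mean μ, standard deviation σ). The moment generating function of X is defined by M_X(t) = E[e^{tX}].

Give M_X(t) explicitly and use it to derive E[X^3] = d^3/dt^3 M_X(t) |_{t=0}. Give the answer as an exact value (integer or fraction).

M_X(t) = e^(9*t^2/8)
dM/dt = 9*t*e^(9*t^2/8)/4
d^2M/dt^2 = 81*t^2*e^(9*t^2/8)/16 + 9*e^(9*t^2/8)/4
d^3M/dt^3 = 729*t^3*e^(9*t^2/8)/64 + 243*t*e^(9*t^2/8)/16

E[X^3] = d^3M/dt^3 |_{t=0} = 0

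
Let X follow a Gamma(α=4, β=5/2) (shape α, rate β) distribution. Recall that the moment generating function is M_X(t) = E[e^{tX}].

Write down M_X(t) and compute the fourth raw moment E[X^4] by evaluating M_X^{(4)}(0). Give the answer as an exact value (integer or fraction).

M_X(t) = 625/(16*(5/2 - t)^4)
M^(4)(t) = 8400000/(256*t^8 - 5120*t^7 + 44800*t^6 - 224000*t^5 + 700000*t^4 - 1400000*t^3 + 1750000*t^2 - 1250000*t + 390625)

E[X^4] = M^(4)(0) = 2688/125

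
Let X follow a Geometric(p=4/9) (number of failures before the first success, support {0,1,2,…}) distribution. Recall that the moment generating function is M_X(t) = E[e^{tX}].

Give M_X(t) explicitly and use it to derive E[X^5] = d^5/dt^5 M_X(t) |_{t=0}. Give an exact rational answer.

E[X^5] = D^5[M](0) = 165535/128

M_X(t) = 4/(9*(1 - 5*e^(t)/9))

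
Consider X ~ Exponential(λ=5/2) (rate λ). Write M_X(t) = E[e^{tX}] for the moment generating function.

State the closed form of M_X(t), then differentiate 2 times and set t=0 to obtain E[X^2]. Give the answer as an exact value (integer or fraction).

M_X(t) = 5/(2*(5/2 - t))
M′(t) = 10/(4*t^2 - 20*t + 25)
M′′(t) = -40/(8*t^3 - 60*t^2 + 150*t - 125)

E[X^2] = M′′(0) = 8/25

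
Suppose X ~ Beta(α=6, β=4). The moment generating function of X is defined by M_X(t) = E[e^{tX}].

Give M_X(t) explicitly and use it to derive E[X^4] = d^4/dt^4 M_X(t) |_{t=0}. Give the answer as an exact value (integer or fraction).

E[X^4] = M′′′′(0) = 126/715

M_X(t) = ₁F₁(6; 10; t)
M′(t) = 3*₁F₁(7; 11; t)/5
M′′(t) = 21*₁F₁(8; 12; t)/55
M′′′(t) = 14*₁F₁(9; 13; t)/55
M′′′′(t) = 126*₁F₁(10; 14; t)/715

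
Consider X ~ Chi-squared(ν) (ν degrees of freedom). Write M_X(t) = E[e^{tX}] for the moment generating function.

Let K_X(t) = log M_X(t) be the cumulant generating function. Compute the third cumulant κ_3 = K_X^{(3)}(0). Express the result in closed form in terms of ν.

κ_3 = K^(3)(0) = 8*ν

M_X(t) = (1 - 2*t)^(-ν/2)
K_X(t) = log M_X(t) = -ν*log(1 - 2*t)/2
K^(3)(t) = -8*ν/(8*t^3 - 12*t^2 + 6*t - 1)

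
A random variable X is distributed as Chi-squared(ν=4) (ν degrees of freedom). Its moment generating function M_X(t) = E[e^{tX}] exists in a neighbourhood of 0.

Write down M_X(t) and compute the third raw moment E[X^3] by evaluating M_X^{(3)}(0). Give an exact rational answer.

E[X^3] = D^3[M](0) = 192

M_X(t) = (1 - 2*t)^(-2)
D^3[M](t) = -192/(32*t^5 - 80*t^4 + 80*t^3 - 40*t^2 + 10*t - 1)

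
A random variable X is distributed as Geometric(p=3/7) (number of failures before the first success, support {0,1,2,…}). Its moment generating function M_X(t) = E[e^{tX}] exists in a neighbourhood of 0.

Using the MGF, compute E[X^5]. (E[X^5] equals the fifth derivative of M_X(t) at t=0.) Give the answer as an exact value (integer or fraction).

M_X(t) = 3/(7*(1 - 4*e^(t)/7))
dM/dt = 12*e^(t)/(16*e^(2*t) - 56*e^(t) + 49)
d^2M/dt^2 = (-48*e^(2*t) - 84*e^(t))/(64*e^(3*t) - 336*e^(2*t) + 588*e^(t) - 343)
d^3M/dt^3 = (192*e^(3*t) + 1344*e^(2*t) + 588*e^(t))/(256*e^(4*t) - 1792*e^(3*t) + 4704*e^(2*t) - 5488*e^(t) + 2401)
d^4M/dt^4 = (-768*e^(4*t) - 14784*e^(3*t) - 25872*e^(2*t) - 4116*e^(t))/(1024*e^(5*t) - 8960*e^(4*t) + 31360*e^(3*t) - 54880*e^(2*t) + 48020*e^(t) - 16807)

E[X^5] = d^5M/dt^5 |_{t=0} = 135628/81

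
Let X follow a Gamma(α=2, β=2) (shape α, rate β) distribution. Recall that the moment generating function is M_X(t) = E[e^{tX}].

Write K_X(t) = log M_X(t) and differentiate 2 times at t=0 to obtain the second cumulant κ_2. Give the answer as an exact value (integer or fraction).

κ_2 = D^2[K](0) = 1/2

M_X(t) = 4/(2 - t)^2
K_X(t) = log M_X(t) = -2*log(2 - t) + 2*log(2)
D^2[K](t) = 2/(t^2 - 4*t + 4)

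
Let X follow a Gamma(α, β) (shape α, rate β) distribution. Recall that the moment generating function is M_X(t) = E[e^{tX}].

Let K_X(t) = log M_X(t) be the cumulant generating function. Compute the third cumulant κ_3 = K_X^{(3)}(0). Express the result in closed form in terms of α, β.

κ_3 = D^3[K](0) = 2*α/β^3

M_X(t) = (β/(β - t))^α
K_X(t) = log M_X(t) = α*(log(β) - log(β - t))
D^3[K](t) = -2*α/(-β^3 + 3*β^2*t - 3*β*t^2 + t^3)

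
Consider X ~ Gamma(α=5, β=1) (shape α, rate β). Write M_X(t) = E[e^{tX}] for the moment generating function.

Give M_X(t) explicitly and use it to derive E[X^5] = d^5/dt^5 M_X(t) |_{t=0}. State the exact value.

M_X(t) = (1 - t)^(-5)
D^5[M](t) = 15120/(t^10 - 10*t^9 + 45*t^8 - 120*t^7 + 210*t^6 - 252*t^5 + 210*t^4 - 120*t^3 + 45*t^2 - 10*t + 1)

E[X^5] = D^5[M](0) = 15120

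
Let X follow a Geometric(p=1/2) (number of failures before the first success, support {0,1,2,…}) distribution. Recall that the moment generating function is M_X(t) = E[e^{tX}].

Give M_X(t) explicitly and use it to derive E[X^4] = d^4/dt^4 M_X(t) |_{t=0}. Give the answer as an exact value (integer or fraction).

E[X^4] = M′′′′(0) = 75

M_X(t) = 1/(2*(1 - e^(t)/2))
M′(t) = e^(t)/(e^(2*t) - 4*e^(t) + 4)
M′′(t) = (-e^(2*t) - 2*e^(t))/(e^(3*t) - 6*e^(2*t) + 12*e^(t) - 8)
M′′′(t) = (e^(3*t) + 8*e^(2*t) + 4*e^(t))/(e^(4*t) - 8*e^(3*t) + 24*e^(2*t) - 32*e^(t) + 16)
M′′′′(t) = (-e^(4*t) - 22*e^(3*t) - 44*e^(2*t) - 8*e^(t))/(e^(5*t) - 10*e^(4*t) + 40*e^(3*t) - 80*e^(2*t) + 80*e^(t) - 32)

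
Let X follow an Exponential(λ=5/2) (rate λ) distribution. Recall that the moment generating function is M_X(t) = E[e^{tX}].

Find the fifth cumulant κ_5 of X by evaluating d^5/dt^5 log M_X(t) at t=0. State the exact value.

M_X(t) = 5/(2*(5/2 - t))
K_X(t) = log M_X(t) = -log(5/2 - t) - log(2) + log(5)
K^(5)(t) = -768/(32*t^5 - 400*t^4 + 2000*t^3 - 5000*t^2 + 6250*t - 3125)

κ_5 = K^(5)(0) = 768/3125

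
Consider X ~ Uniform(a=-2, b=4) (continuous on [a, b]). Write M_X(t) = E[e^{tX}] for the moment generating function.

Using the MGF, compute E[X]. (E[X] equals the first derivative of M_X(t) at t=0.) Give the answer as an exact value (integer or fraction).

M_X(t) = (e^(4*t) - e^(-2*t))/(6*t)
M′(t) = (4*t*e^(6*t) + 2*t - e^(6*t) + 1)*e^(-2*t)/(6*t^2)

E[X] = M′(0) = 1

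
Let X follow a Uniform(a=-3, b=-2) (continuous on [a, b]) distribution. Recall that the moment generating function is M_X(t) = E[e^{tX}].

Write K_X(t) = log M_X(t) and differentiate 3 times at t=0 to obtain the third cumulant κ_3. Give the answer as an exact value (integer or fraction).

M_X(t) = (e^(-2*t) - e^(-3*t))/t
K_X(t) = log M_X(t) = -log(t) + log(e^(-2*t) - e^(-3*t))
K′(t) = (-2*t*e^(t) + 3*t - e^(t) + 1)/(t*e^(t) - t)
K′′(t) = (-t^2*e^(t) + e^(2*t) - 2*e^(t) + 1)/(t^2*e^(2*t) - 2*t^2*e^(t) + t^2)
K′′′(t) = (t^3*e^(2*t) + t^3*e^(t) - 2*e^(3*t) + 6*e^(2*t) - 6*e^(t) + 2)/(t^3*e^(3*t) - 3*t^3*e^(2*t) + 3*t^3*e^(t) - t^3)

κ_3 = K′′′(0) = 0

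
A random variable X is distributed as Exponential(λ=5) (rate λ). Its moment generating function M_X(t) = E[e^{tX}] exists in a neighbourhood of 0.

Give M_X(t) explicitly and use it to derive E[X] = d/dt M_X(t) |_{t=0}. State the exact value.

M_X(t) = 5/(5 - t)
M^(1)(t) = 5/(t^2 - 10*t + 25)

E[X] = M^(1)(0) = 1/5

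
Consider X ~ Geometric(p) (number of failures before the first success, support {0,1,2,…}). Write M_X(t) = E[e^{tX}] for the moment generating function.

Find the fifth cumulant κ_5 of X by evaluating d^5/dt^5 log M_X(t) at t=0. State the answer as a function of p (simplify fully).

κ_5 = K′′′′′(0) = (p^4 - 15*p^3 + 50*p^2 - 60*p + 24)/p^5

M_X(t) = p/(-(1 - p)*e^(t) + 1)
K_X(t) = log M_X(t) = log(p) - log(-(1 - p)*e^(t) + 1)
K′(t) = (-p*e^(t) + e^(t))/(p*e^(t) - e^(t) + 1)
K′′(t) = (-p*e^(t) + e^(t))/(p^2*e^(2*t) - 2*p*e^(2*t) + 2*p*e^(t) + e^(2*t) - 2*e^(t) + 1)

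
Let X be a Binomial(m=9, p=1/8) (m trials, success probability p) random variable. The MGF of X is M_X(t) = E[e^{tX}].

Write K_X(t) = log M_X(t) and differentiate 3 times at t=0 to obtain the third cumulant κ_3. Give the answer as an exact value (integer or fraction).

M_X(t) = (e^(t)/8 + 7/8)^9
K_X(t) = log M_X(t) = 9*log(e^(t)/8 + 7/8)
K′(t) = 9*e^(t)/(e^(t) + 7)
K′′(t) = 63*e^(t)/(e^(2*t) + 14*e^(t) + 49)
K′′′(t) = (-63*e^(2*t) + 441*e^(t))/(e^(3*t) + 21*e^(2*t) + 147*e^(t) + 343)

κ_3 = K′′′(0) = 189/256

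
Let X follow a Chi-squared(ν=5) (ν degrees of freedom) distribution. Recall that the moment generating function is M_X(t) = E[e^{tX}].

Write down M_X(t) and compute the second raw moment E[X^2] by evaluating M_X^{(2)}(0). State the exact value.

E[X^2] = d^2M/dt^2 |_{t=0} = 35

M_X(t) = (1 - 2*t)^(-5/2)
dM/dt = -5/(8*t^3*√(1 - 2*t) - 12*t^2*√(1 - 2*t) + 6*t*√(1 - 2*t) - √(1 - 2*t))
d^2M/dt^2 = 35/(16*t^4*√(1 - 2*t) - 32*t^3*√(1 - 2*t) + 24*t^2*√(1 - 2*t) - 8*t*√(1 - 2*t) + √(1 - 2*t))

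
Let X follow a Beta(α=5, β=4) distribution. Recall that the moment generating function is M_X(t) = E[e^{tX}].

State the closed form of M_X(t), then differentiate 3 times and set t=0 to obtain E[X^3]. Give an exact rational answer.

M_X(t) = ₁F₁(5; 9; t)
dM/dt = 5*₁F₁(6; 10; t)/9
d^2M/dt^2 = ₁F₁(7; 11; t)/3
d^3M/dt^3 = 7*₁F₁(8; 12; t)/33

E[X^3] = d^3M/dt^3 |_{t=0} = 7/33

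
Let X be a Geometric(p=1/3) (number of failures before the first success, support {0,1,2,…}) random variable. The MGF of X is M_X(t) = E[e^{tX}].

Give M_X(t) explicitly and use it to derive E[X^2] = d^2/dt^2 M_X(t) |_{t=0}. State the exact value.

E[X^2] = M^(2)(0) = 10

M_X(t) = 1/(3*(1 - 2*e^(t)/3))
M^(2)(t) = (-4*e^(2*t) - 6*e^(t))/(8*e^(3*t) - 36*e^(2*t) + 54*e^(t) - 27)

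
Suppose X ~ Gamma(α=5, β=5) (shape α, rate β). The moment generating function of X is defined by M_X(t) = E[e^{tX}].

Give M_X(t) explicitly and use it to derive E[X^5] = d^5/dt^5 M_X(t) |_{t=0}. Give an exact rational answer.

M_X(t) = 3125/(5 - t)^5
M′(t) = 15625/(t^6 - 30*t^5 + 375*t^4 - 2500*t^3 + 9375*t^2 - 18750*t + 15625)
M′′(t) = -93750/(t^7 - 35*t^6 + 525*t^5 - 4375*t^4 + 21875*t^3 - 65625*t^2 + 109375*t - 78125)
M′′′(t) = 656250/(t^8 - 40*t^7 + 700*t^6 - 7000*t^5 + 43750*t^4 - 175000*t^3 + 437500*t^2 - 625000*t + 390625)
M′′′′(t) = -5250000/(t^9 - 45*t^8 + 900*t^7 - 10500*t^6 + 78750*t^5 - 393750*t^4 + 1312500*t^3 - 2812500*t^2 + 3515625*t - 1953125)
M′′′′′(t) = 47250000/(t^10 - 50*t^9 + 1125*t^8 - 15000*t^7 + 131250*t^6 - 787500*t^5 + 3281250*t^4 - 9375000*t^3 + 17578125*t^2 - 19531250*t + 9765625)

E[X^5] = M′′′′′(0) = 3024/625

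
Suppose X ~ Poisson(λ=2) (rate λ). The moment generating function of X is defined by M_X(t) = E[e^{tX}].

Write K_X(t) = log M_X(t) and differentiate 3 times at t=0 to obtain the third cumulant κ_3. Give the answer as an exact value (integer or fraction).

κ_3 = K^(3)(0) = 2

M_X(t) = e^(2*e^(t) - 2)
K_X(t) = log M_X(t) = 2*e^(t) - 2
K^(3)(t) = 2*e^(t)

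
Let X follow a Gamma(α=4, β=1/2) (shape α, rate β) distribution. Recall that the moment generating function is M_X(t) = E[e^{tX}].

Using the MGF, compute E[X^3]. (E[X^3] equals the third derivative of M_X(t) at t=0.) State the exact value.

E[X^3] = d^3M/dt^3 |_{t=0} = 960

M_X(t) = 1/(16*(1/2 - t)^4)
dM/dt = -8/(32*t^5 - 80*t^4 + 80*t^3 - 40*t^2 + 10*t - 1)
d^2M/dt^2 = 80/(64*t^6 - 192*t^5 + 240*t^4 - 160*t^3 + 60*t^2 - 12*t + 1)
d^3M/dt^3 = -960/(128*t^7 - 448*t^6 + 672*t^5 - 560*t^4 + 280*t^3 - 84*t^2 + 14*t - 1)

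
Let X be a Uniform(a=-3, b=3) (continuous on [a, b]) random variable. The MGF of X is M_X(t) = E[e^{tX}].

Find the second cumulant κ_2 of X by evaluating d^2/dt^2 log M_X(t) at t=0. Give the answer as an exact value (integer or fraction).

M_X(t) = (e^(3*t) - e^(-3*t))/(6*t)
K_X(t) = log M_X(t) = -log(t) + log(e^(3*t) - e^(-3*t)) - log(6)
D^2[K](t) = (-36*t^2*e^(6*t) + e^(12*t) - 2*e^(6*t) + 1)/(t^2*e^(12*t) - 2*t^2*e^(6*t) + t^2)

κ_2 = D^2[K](0) = 3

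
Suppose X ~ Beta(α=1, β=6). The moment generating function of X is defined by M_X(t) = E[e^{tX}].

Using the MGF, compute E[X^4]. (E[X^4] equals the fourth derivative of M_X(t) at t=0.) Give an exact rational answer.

M_X(t) = ₁F₁(1; 7; t)
dM/dt = ₁F₁(2; 8; t)/7
d^2M/dt^2 = ₁F₁(3; 9; t)/28
d^3M/dt^3 = ₁F₁(4; 10; t)/84
d^4M/dt^4 = ₁F₁(5; 11; t)/210

E[X^4] = d^4M/dt^4 |_{t=0} = 1/210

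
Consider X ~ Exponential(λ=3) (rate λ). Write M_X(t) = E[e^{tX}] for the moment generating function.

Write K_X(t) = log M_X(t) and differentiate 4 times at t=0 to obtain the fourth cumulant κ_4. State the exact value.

κ_4 = d^4K/dt^4 |_{t=0} = 2/27

M_X(t) = 3/(3 - t)
K_X(t) = log M_X(t) = -log(3 - t) + log(3)
dK/dt = -1/(t - 3)
d^2K/dt^2 = 1/(t^2 - 6*t + 9)
d^3K/dt^3 = -2/(t^3 - 9*t^2 + 27*t - 27)
d^4K/dt^4 = 6/(t^4 - 12*t^3 + 54*t^2 - 108*t + 81)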